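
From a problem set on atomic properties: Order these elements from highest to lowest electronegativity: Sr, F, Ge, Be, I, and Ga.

Electronegativity increases across a period and decreases down a group, tracking effective nuclear charge and atomic size.
Neither a single period nor a single group — weigh both effects.
Be > Sr: they share group 2; the group trend gives Be the larger value.
Ga > Be: the two effects oppose for this pair; the across-period effect wins (1.81 vs 1.57).
Ge > Ga: both are in period 4; the period trend gives Ge the larger value.
I > Ge: the two effects oppose for this pair; the across-period effect wins (2.66 vs 2.01).
F > I: F sits above I in group 17, so the down-group effect alone puts F higher.
Tabulated electronegativity (Pauling): Be 1.57, F 3.98, Ga 1.81, Ge 2.01, Sr 0.95, I 2.66.
So from highest to lowest: F > I > Ge > Ga > Be > Sr.

F > I > Ge > Ga > Be > Sr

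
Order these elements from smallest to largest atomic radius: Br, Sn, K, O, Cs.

O is in period 2, group 16; K is in period 4, group 1; Br is in period 4, group 17; Sn is in period 5, group 14; Cs is in period 6, group 1.
Across a period the added protons contract the valence shell; down a group each new principal shell makes the atom larger.
These span different periods and groups, so the two trends combine.
Br > O: the two effects oppose for this pair; the down-group effect wins (114 vs 63 pm).
Sn > Br: both effects reinforce here, so Sn is clearly the larger of the two.
K > Sn: period and group pull opposite ways; the across-period shift dominates (196 vs 140 pm).
Cs > K: Cs sits below K in group 1, so the down-group effect alone puts Cs larger.
For reference (pm): O 63, K 196, Br 114, Sn 140, Cs 232.
So from smallest to largest: O < Br < Sn < K < Cs.

O < Br < Sn < K < Cs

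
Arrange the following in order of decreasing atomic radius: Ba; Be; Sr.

Ba > Sr > Be

Be is in period 2, group 2; Sr is in period 5, group 2; Ba is in period 6, group 2.
Radius decreases left→right (rising Z_eff, same n) and increases top→bottom (higher n).
All are in group 2, so atomic radius increases down the group.
So from largest to smallest: Ba > Sr > Be.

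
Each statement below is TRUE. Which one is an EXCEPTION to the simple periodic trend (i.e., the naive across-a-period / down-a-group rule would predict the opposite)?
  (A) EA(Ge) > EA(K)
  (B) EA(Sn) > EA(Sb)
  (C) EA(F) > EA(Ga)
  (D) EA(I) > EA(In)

(B)

The general trend: electron affinity increases across a period and decreases down a group.
(A) Ge (period 4, group 14) vs K (period 4, group 1): the stated order agrees with the simple trend.
(B) Sn (period 5, group 14) vs Sb (period 5, group 15): the stated order contradicts the simple trend.
(C) F (period 2, group 17) vs Ga (period 4, group 13): the stated order agrees with the simple trend.
(D) I (period 5, group 17) vs In (period 5, group 13): the stated order agrees with the simple trend.
The exception is (B): adding an electron to Sb's half-filled 5p³ is unfavourable, so Sn has the more exothermic EA.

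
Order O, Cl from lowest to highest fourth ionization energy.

Cl < O

The fourth ionization energy removes an electron from the +3 ion. For each element: O³⁺ still has 3 valence electrons; Cl³⁺ still has 4 valence electrons.
All are still removing valence electrons, so compare the +3 ions as you would atoms: IE_4 generally rises across a period (higher Z_eff) and falls down a group (larger shell), subject to the usual subshell exceptions.
Valence configurations: O³⁺ [He]2s²2p¹, Cl³⁺ [Ne]3s²3p².
Approximate IE_4 values (kJ/mol): O 7469, Cl 5159.
Putting it together, IE_4: Cl < O.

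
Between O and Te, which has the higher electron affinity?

Te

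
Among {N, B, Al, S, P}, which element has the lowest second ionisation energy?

The second ionization energy removes an electron from the +1 ion. For each element: N⁺ still has 4 valence electrons; B⁺ still has 2 valence electrons; Al⁺ still has 2 valence electrons; S⁺ still has 5 valence electrons; P⁺ still has 4 valence electrons.
All are still removing valence electrons, so compare the +1 ions as you would atoms: IE_2 generally rises across a period (higher Z_eff) and falls down a group (larger shell), subject to the usual subshell exceptions.
Valence configurations: N⁺ [He]2s²2p², B⁺ [He]2s², Al⁺ [Ne]3s², S⁺ [Ne]3s²3p³, P⁺ [Ne]3s²3p².
Tabulated IE_2 (kJ/mol): N 2856, B 2427, Al 1817, S 2252, P 1907.
Hence IE_2: Al < P < S < B < N.

Al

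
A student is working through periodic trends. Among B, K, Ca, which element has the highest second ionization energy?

K

Consider each +1 ion: B⁺ still has 2 valence electrons; K⁺ is the bare [Ar] core; Ca⁺ still has 1 valence electron.
Breaking into a closed-shell core is much more expensive than removing a leftover valence electron — K has the largest IE_2 here.
Valence configurations: B⁺ [He]2s², Ca⁺ [Ar]4s¹.
Approximate IE_2 values (kJ/mol): B 2427, K 3052, Ca 1145.
Overall IE_2 order: Ca < B < K.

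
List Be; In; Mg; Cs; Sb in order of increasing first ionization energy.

Removing the outermost electron gets harder across a period and easier down a group.
These span different periods and groups, so the two trends combine.
In > Cs: both effects reinforce here, so In is clearly the higher of the two.
Mg > In: the two effects oppose for this pair; the down-group effect wins (738 vs 558 kJ/mol).
Sb > Mg: the two effects oppose for this pair; the across-period effect wins (831 vs 738 kJ/mol).
Be > Sb: period and group pull opposite ways; the down-group shift dominates (900 vs 831 kJ/mol).
Tabulated first ionization energy (kJ/mol): Be 900, Mg 738, In 558, Sb 831, Cs 376.
So from lowest to highest: Cs < In < Mg < Sb < Be.

Cs < In < Mg < Sb < Be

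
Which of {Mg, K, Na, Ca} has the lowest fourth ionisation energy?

K

IE_4 is the cost of taking one more electron from the +3 cation: Mg³⁺ is already 1 electron into the core; K³⁺ is already 2 electrons into the core; Na³⁺ is already 2 electrons into the core; Ca³⁺ is already 1 electron into the core.
All of these are removing an electron from a noble-gas core or deeper; the smaller core (lower principal quantum number) is held far more tightly, and within a period the higher nuclear charge binds the same core more tightly.
Approximate IE_4 values (kJ/mol): Mg 10543, K 5877, Na 9543, Ca 6491.
Overall IE_4 order: K < Ca < Na < Mg.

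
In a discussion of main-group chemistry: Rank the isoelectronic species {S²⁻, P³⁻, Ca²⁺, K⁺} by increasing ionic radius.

Ca²⁺, K⁺, S²⁻, P³⁻

All of these have 18 electrons, so size is governed by nuclear charge alone: the more protons, the stronger the pull on the same electron cloud, and the smaller the ion.
Nuclear charges: Ca²⁺ (Z=20), K⁺ (Z=19), S²⁻ (Z=16), P³⁻ (Z=15).
Smallest to largest: Ca²⁺ < K⁺ < S²⁻ < P³⁻.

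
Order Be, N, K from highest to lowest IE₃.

Be > N > K

After 2 electrons have been removed, what remains? Be²⁺ is the bare [He] core; N²⁺ still has 3 valence electrons; K²⁺ is already 1 electron into the core.
Usually core removal costs more than valence removal, but here the competition is close: a tightly held n=2 valence electron can cost more to remove than an n=3 core electron, so the actual values have to decide it.
Tabulated IE_3 (kJ/mol): Be 14849, N 4578, K 4420.
So the third ionization energies run K < N < Be.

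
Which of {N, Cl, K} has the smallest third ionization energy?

After 2 electrons have been removed, what remains? N²⁺ still has 3 valence electrons; Cl²⁺ still has 5 valence electrons; K²⁺ is already 1 electron into the core.
Usually core removal costs more than valence removal, but here the competition is close: a tightly held n=2 valence electron can cost more to remove than an n=3 core electron, so the actual values have to decide it.
Valence configurations: N²⁺ [He]2s²2p¹, Cl²⁺ [Ne]3s²3p³.
Tabulated IE_3 (kJ/mol): N 4578, Cl 3822, K 4420.
So the third ionization energies run Cl < K < N.

Cl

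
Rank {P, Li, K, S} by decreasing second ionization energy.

Li > K > S > P

After 1 electron has been removed, what remains? P⁺ still has 4 valence electrons; Li⁺ is the bare [He] core; K⁺ is the bare [Ar] core; S⁺ still has 5 valence electrons.
Breaking into a closed-shell core is much more expensive than removing a leftover valence electron — K and Li have the largest IE_2 here.
Valence configurations: P⁺ [Ne]3s²3p², S⁺ [Ne]3s²3p³.
The numbers (kJ/mol): P 1907, Li 7298, K 3052, S 2252.
Hence IE_2: P < S < K < Li.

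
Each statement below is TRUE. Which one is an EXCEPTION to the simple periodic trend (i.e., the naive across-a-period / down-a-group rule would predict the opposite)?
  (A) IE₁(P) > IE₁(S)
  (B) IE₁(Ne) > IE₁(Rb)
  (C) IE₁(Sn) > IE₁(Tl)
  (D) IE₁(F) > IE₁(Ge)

The general trend: first ionisation energy increases across a period and decreases down a group.
(A) P (period 3, group 15) vs S (period 3, group 16): the stated order contradicts the simple trend.
(B) Ne (period 2, group 18) vs Rb (period 5, group 1): the stated order agrees with the simple trend.
(C) Sn (period 5, group 14) vs Tl (period 6, group 13): the stated order agrees with the simple trend.
(D) F (period 2, group 17) vs Ge (period 4, group 14): the stated order agrees with the simple trend.
The exception is (A): S (3p⁴) ionizes more easily than half-filled P (3p³) because the paired 3p electron in S is pushed out by e⁻–e⁻ repulsion.

(A)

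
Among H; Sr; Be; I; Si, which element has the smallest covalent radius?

H is in period 1, group 1; Be is in period 2, group 2; Si is in period 3, group 14; Sr is in period 5, group 2; I is in period 5, group 17.
Across a period the added protons contract the valence shell; down a group each new principal shell makes the atom larger.
Neither a single period nor a single group — weigh both effects.
Be > H: the two effects oppose for this pair; the down-group effect wins (102 vs 32 pm).
Si > Be: the two effects oppose for this pair; the down-group effect wins (116 vs 102 pm).
I > Si: period and group pull opposite ways; the down-group shift dominates (133 vs 116 pm).
Sr > I: both are in period 5; the period trend gives Sr the larger value.
Approximate values (pm): H 32, Be 102, Si 116, Sr 185, I 133.
The smallest covalent radius among these belongs to H.

H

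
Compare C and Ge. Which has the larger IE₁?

C is in period 2, group 14; Ge is in period 4, group 14.
First ionization energy rises across a period (greater Z_eff holds electrons more tightly) and falls down a group (valence electrons are farther from the nucleus).
All are in group 14, so first ionization energy increases up the group.
So C has the larger IE₁ (C > Ge).

C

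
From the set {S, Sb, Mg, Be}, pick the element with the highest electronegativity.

S

Be is in period 2, group 2; Mg is in period 3, group 2; S is in period 3, group 16; Sb is in period 5, group 15.
Electronegativity increases across a period and decreases down a group, tracking effective nuclear charge and atomic size.
These span different periods and groups, so the two trends combine.
Be > Mg: Be sits above Mg in group 2, so the down-group effect alone puts Be higher.
Sb > Be: period and group pull opposite ways; the across-period shift dominates (2.05 vs 1.57).
S > Sb: relative to Sb, both the across-period and down-group shifts push S's electronegativity up.
For reference (Pauling): Be 1.57, Mg 1.31, S 2.58, Sb 2.05.
The highest electronegativity among these belongs to S.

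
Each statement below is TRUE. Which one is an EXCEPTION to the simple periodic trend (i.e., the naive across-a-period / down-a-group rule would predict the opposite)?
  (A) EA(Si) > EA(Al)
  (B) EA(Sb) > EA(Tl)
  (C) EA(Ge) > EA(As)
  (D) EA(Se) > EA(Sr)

(C)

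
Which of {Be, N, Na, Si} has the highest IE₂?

Na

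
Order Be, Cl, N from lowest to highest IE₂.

Be, Cl, N

The second ionization energy removes an electron from the +1 ion. For each element: Be⁺ still has 1 valence electron; Cl⁺ still has 6 valence electrons; N⁺ still has 4 valence electrons.
All are still removing valence electrons, so compare the +1 ions as you would atoms: IE_2 generally rises across a period (higher Z_eff) and falls down a group (larger shell), subject to the usual subshell exceptions.
Valence configurations: Be⁺ [He]2s¹, Cl⁺ [Ne]3s²3p⁴, N⁺ [He]2s²2p².
The numbers (kJ/mol): Be 1757, Cl 2298, N 2856.
So the second ionization energies run Be < Cl < N.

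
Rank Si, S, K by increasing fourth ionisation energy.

After 3 electrons have been removed, what remains? Si³⁺ still has 1 valence electron; S³⁺ still has 3 valence electrons; K³⁺ is already 2 electrons into the core.
Pulling an electron out of a noble-gas core costs far more than removing a remaining valence electron, so K sits at the high end of IE_4.
Valence configurations: Si³⁺ [Ne]3s¹, S³⁺ [Ne]3s²3p¹.
Tabulated IE_4 (kJ/mol): Si 4356, S 4556, K 5877.
Putting it together, IE_4: Si < S < K.

Si, S, K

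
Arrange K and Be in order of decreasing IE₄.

Be > K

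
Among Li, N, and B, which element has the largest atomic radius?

Li is in period 2, group 1; B is in period 2, group 13; N is in period 2, group 15.
Radius decreases left→right (rising Z_eff, same n) and increases top→bottom (higher n).
All lie in period 2, so atomic radius increases right to left.
The largest atomic radius among these belongs to Li.

Li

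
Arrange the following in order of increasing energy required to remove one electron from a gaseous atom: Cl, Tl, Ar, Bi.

Tl < Bi < Cl < Ar

Cl is in period 3, group 17; Ar is in period 3, group 18; Tl is in period 6, group 13; Bi is in period 6, group 15.
First ionization energy rises across a period (greater Z_eff holds electrons more tightly) and falls down a group (valence electrons are farther from the nucleus).
Here both period and group differ, so the two effects have to be weighed against each other.
Bi > Tl: Bi lies to the right of Tl in period 6, so the across-period effect alone puts Bi higher.
Cl > Bi: relative to Bi, both the across-period and down-group shifts push Cl's first ionization energy up.
Ar > Cl: both are in period 3; the period trend gives Ar the larger value.
Tabulated first ionization energy (kJ/mol): Cl 1251, Ar 1521, Tl 589, Bi 703.
So from lowest to highest: Tl < Bi < Cl < Ar.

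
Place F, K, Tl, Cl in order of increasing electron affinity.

Tl < K < F < Cl

F is in period 2, group 17; Cl is in period 3, group 17; K is in period 4, group 1; Tl is in period 6, group 13.
EA tends to increase across a period and decrease down a group, though the pattern is less regular than for IE or radius.
Neither a single period nor a single group — weigh both effects.
K > Tl: period and group pull opposite ways; the down-group shift dominates (48 vs 19 kJ/mol).
F > K: relative to K, both the across-period and down-group shifts push F's electron affinity up.
Cl > F: this pair runs against the simple trend — see the exception note.
Note the exception: Cl has a higher electron affinity than F, contrary to the simple trend — F's small 2p subshell makes the incoming electron feel strong e⁻–e⁻ repulsion, so Cl actually releases more energy on gaining an electron.
Approximate values (kJ/mol): F 328, Cl 349, K 48, Tl 19.
So from lowest to highest: Tl < K < F < Cl.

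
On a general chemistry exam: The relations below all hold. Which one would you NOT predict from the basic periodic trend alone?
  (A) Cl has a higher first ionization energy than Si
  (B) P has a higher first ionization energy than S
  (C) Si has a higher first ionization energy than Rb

(B)

The general trend: first ionization energy increases across a period and decreases down a group.
(A) Cl (period 3, group 17) vs Si (period 3, group 14): the stated order agrees with the simple trend.
(B) P (period 3, group 15) vs S (period 3, group 16): the stated order contradicts the simple trend.
(C) Si (period 3, group 14) vs Rb (period 5, group 1): the stated order agrees with the simple trend.
The exception is (B): S (3p⁴) ionizes more easily than half-filled P (3p³) because the paired 3p electron in S is pushed out by e⁻–e⁻ repulsion.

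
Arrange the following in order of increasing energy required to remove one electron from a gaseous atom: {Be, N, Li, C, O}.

IE₁ increases left→right with effective nuclear charge and decreases top→bottom as the valence shell moves farther out.
All lie in period 2; the across-period trend (first ionization energy increases left to right) applies, with the exception below.
Note the exception: N has a higher first ionization energy than O, contrary to the simple trend — pairing an electron in O's 2p⁴ costs repulsion energy, so O ionizes more easily than half-filled N (2p³).
For reference (kJ/mol): Li 520, Be 900, C 1086, N 1402, O 1314.
So from lowest to highest: Li < Be < C < O < N.

Li, Be, C, O, N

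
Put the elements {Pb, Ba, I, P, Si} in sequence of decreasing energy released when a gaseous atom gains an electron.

I > Si > P > Pb > Ba

EA tends to increase across a period and decrease down a group, though the pattern is less regular than for IE or radius.
Here both period and group differ, so the two effects have to be weighed against each other.
Pb > Ba: both are in period 6; the period trend gives Pb the larger value.
P > Pb: relative to Pb, both the across-period and down-group shifts push P's electron affinity up.
Si > P: this pair runs against the simple trend — see the exception note.
I > Si: period and group pull opposite ways; the across-period shift dominates (295 vs 134 kJ/mol).
Note the exception: Si has a higher electron affinity than P, contrary to the simple trend — adding an electron to P's half-filled 3p³ is unfavourable, so Si (3p²) has the more exothermic EA.
Tabulated electron affinity (kJ/mol): Si 134, P 72, I 295, Ba 14, Pb 35.
So from highest to lowest: I > Si > P > Pb > Ba.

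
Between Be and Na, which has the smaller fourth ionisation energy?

Na

After 3 electrons have been removed, what remains? Be³⁺ is already 1 electron into the core; Na³⁺ is already 2 electrons into the core.
All of these are removing an electron from a noble-gas core or deeper; the smaller core (lower principal quantum number) is held far more tightly, and within a period the higher nuclear charge binds the same core more tightly.
Tabulated IE_4 (kJ/mol): Be 21007, Na 9543.
Putting it together, IE_4: Na < Be.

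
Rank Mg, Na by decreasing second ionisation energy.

Na, Mg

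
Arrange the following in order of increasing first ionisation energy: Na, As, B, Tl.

B is in period 2, group 13; Na is in period 3, group 1; As is in period 4, group 15; Tl is in period 6, group 13.
Across a period the outer electron is held more tightly (higher IE₁); down a group it sits in a higher shell, more shielded, and comes off more easily.
Neither a single period nor a single group — weigh both effects.
Tl > Na: the two effects oppose for this pair; the across-period effect wins (589 vs 496 kJ/mol).
B > Tl: B sits above Tl in group 13, so the down-group effect alone puts B higher.
As > B: period and group pull opposite ways; the across-period shift dominates (947 vs 801 kJ/mol).
Tabulated first ionization energy (kJ/mol): B 801, Na 496, As 947, Tl 589.
So from lowest to highest: Na < Tl < B < As.

Na, Tl, B, As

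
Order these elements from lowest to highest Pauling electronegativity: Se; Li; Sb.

Li is in period 2, group 1; Se is in period 4, group 16; Sb is in period 5, group 15.
EN rises left→right (higher Z_eff, smaller atoms) and falls top→bottom (larger, more shielded atoms).
These span different periods and groups, so the two trends combine.
Sb > Li: period and group pull opposite ways; the across-period shift dominates (2.05 vs 0.98).
Se > Sb: both effects reinforce here, so Se is clearly the higher of the two.
For reference (Pauling): Li 0.98, Se 2.55, Sb 2.05.
So from lowest to highest: Li < Sb < Se.

Li < Sb < Se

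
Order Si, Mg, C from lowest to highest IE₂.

Mg < Si < C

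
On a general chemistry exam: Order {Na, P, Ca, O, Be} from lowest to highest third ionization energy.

Consider each +2 ion: Na²⁺ is already 1 electron into the core; P²⁺ still has 3 valence electrons; Ca²⁺ is the bare [Ar] core; O²⁺ still has 4 valence electrons; Be²⁺ is the bare [He] core.
Usually core removal costs more than valence removal, but here the competition is close: a tightly held n=2 valence electron can cost more to remove than an n=3 core electron, so the actual values have to decide it.
Valence configurations: P²⁺ [Ne]3s²3p¹, O²⁺ [He]2s²2p².
The numbers (kJ/mol): Na 6910, P 2914, Ca 4912, O 5300, Be 14849.
So the third ionization energies run P < Ca < O < Na < Be.

P < Ca < O < Na < Be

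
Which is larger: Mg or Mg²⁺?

Forming Mg²⁺ removes 2 electrons from Mg. Fewer electrons for the same nuclear charge means less shielding and a higher Z_eff on the remaining electrons, and for main-group metals the entire outer shell is lost.
A cation is smaller than its parent atom: Mg²⁺ < Mg.

Mg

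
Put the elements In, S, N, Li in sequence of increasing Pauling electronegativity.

Li < In < S < N

EN rises left→right (higher Z_eff, smaller atoms) and falls top→bottom (larger, more shielded atoms).
Here both period and group differ, so the two effects have to be weighed against each other.
In > Li: the two effects oppose for this pair; the across-period effect wins (1.78 vs 0.98).
S > In: both effects reinforce here, so S is clearly the higher of the two.
N > S: period and group pull opposite ways; the down-group shift dominates (3.04 vs 2.58).
For reference (Pauling): Li 0.98, N 3.04, S 2.58, In 1.78.
So from lowest to highest: Li < In < S < N.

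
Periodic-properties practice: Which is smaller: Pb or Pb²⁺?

Pb²⁺

Forming Pb²⁺ removes 2 electrons from Pb. Fewer electrons for the same nuclear charge means less shielding and a higher Z_eff on the remaining electrons.
A cation is smaller than its parent atom: Pb²⁺ < Pb.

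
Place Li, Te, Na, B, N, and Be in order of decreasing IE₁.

N > Be > Te > B > Li > Na

Across a period the outer electron is held more tightly (higher IE₁); down a group it sits in a higher shell, more shielded, and comes off more easily.
Neither a single period nor a single group — weigh both effects.
Li > Na: they share group 1; the group trend gives Li the larger value.
B > Li: B lies to the right of Li in period 2, so the across-period effect alone puts B higher.
Te > B: the two effects oppose for this pair; the across-period effect wins (869 vs 801 kJ/mol).
Be > Te: the two effects oppose for this pair; the down-group effect wins (900 vs 869 kJ/mol).
N > Be: N lies to the right of Be in period 2, so the across-period effect alone puts N higher.
Note the exception: Be has a higher first ionization energy than B, contrary to the simple trend — removing B's lone 2p electron is easier than breaking Be's filled 2s².
For reference (kJ/mol): Li 520, Be 900, B 801, N 1402, Na 496, Te 869.
So from highest to lowest: N > Be > Te > B > Li > Na.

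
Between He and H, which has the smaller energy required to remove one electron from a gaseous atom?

H

H is in period 1, group 1; He is in period 1, group 18.
IE₁ increases left→right with effective nuclear charge and decreases top→bottom as the valence shell moves farther out.
All lie in period 1, so first ionization energy increases left to right.
So H has the smaller energy required to remove one electron from a gaseous atom (H < He).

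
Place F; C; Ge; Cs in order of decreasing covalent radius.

Cs > Ge > C > F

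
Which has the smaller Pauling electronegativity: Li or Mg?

Li is in period 2, group 1; Mg is in period 3, group 2.
Electronegativity increases across a period and decreases down a group, tracking effective nuclear charge and atomic size.
These sit on a diagonal, where the across-period and down-group effects partly cancel.
Mg > Li: the two effects oppose for this pair; the across-period effect wins (1.31 vs 0.98).
Tabulated electronegativity (Pauling): Li 0.98, Mg 1.31.
So Li has the smaller Pauling electronegativity (Li < Mg).

Li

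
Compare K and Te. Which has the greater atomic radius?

K is in period 4, group 1; Te is in period 5, group 16.
Atomic radius shrinks across a period as nuclear charge pulls the same shell inward, and grows down a group as new shells are added.
Here both period and group differ, so the two effects have to be weighed against each other.
K > Te: period and group pull opposite ways; the across-period shift dominates (196 vs 136 pm).
Approximate values (pm): K 196, Te 136.
So K has the greater atomic radius (K > Te).

K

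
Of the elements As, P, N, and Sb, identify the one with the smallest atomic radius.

N is in period 2, group 15; P is in period 3, group 15; As is in period 4, group 15; Sb is in period 5, group 15.
Atomic radius shrinks across a period as nuclear charge pulls the same shell inward, and grows down a group as new shells are added.
All are in group 15, so atomic radius increases down the group.
The smallest atomic radius among these belongs to N.

N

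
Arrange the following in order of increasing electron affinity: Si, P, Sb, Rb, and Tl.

Si is in period 3, group 14; P is in period 3, group 15; Rb is in period 5, group 1; Sb is in period 5, group 15; Tl is in period 6, group 13.
Electron affinity generally becomes more exothermic across a period toward the halogens and less exothermic down a group.
These span different periods and groups, so the two trends combine.
Rb > Tl: the two effects oppose for this pair; the down-group effect wins (47 vs 19 kJ/mol).
P > Rb: both effects reinforce here, so P is clearly the higher of the two.
Sb > P: this pair runs against the simple trend — see the exception note.
Si > Sb: period and group pull opposite ways; the down-group shift dominates (134 vs 103 kJ/mol).
Note the exception: Sb has a higher electron affinity than P, contrary to the simple trend — both are half-filled np³, but the pairing/repulsion penalty for the added electron shrinks as the p orbitals become larger and more diffuse down the group, and for Sb that outweighs the weaker nuclear attraction.
Note the exception: Si has a higher electron affinity than P, contrary to the simple trend — adding an electron to P's half-filled 3p³ is unfavourable, so Si (3p²) has the more exothermic EA.
For reference (kJ/mol): Si 134, P 72, Rb 47, Sb 103, Tl 19.
So from lowest to highest: Tl < Rb < P < Sb < Si.

Tl < Rb < P < Sb < Si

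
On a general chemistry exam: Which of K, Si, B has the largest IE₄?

B

After 3 electrons have been removed, what remains? K³⁺ is already 2 electrons into the core; Si³⁺ still has 1 valence electron; B³⁺ is the bare [He] core.
Core electrons are held far more tightly than valence electrons, so K and B top the IE_4 order.
The numbers (kJ/mol): K 5877, Si 4356, B 25026.
Putting it together, IE_4: Si < K < B.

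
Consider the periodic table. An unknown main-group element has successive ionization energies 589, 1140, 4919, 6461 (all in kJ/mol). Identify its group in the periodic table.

Look for the largest jump between consecutive ionization energies: IE3/IE2 ≈ 4.3, far larger than any earlier ratio.
That jump marks the point where a core electron is being removed. So the atom has 2 valence electrons.
A main-group element with 2 valence electrons is in group 2.

Group 2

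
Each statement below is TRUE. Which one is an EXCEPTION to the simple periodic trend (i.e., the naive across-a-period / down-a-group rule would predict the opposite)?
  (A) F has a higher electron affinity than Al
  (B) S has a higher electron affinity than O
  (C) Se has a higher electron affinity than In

(B)

The general trend: electron affinity increases across a period and decreases down a group.
(A) F (period 2, group 17) vs Al (period 3, group 13): the stated order agrees with the simple trend.
(B) S (period 3, group 16) vs O (period 2, group 16): the stated order contradicts the simple trend.
(C) Se (period 4, group 16) vs In (period 5, group 13): the stated order agrees with the simple trend.
The exception is (B): the compact 2p subshell of O repels the added electron more than S's larger 3p does.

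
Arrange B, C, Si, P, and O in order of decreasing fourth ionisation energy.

B, O, C, P, Si

After 3 electrons have been removed, what remains? B³⁺ is the bare [He] core; C³⁺ still has 1 valence electron; Si³⁺ still has 1 valence electron; P³⁺ still has 2 valence electrons; O³⁺ still has 3 valence electrons.
Breaking into a closed-shell core is much more expensive than removing a leftover valence electron — B has the largest IE_4 here.
Valence configurations: C³⁺ [He]2s¹, Si³⁺ [Ne]3s¹, P³⁺ [Ne]3s², O³⁺ [He]2s²2p¹.
Approximate IE_4 values (kJ/mol): B 25026, C 6223, Si 4356, P 4964, O 7469.
Putting it together, IE_4: Si < P < C < O < B.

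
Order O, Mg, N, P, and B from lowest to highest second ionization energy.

Consider each +1 ion: O⁺ still has 5 valence electrons; Mg⁺ still has 1 valence electron; N⁺ still has 4 valence electrons; P⁺ still has 4 valence electrons; B⁺ still has 2 valence electrons.
All are still removing valence electrons, so compare the +1 ions as you would atoms: IE_2 generally rises across a period (higher Z_eff) and falls down a group (larger shell), subject to the usual subshell exceptions.
Valence configurations: O⁺ [He]2s²2p³, Mg⁺ [Ne]3s¹, N⁺ [He]2s²2p², P⁺ [Ne]3s²3p², B⁺ [He]2s².
The numbers (kJ/mol): O 3388, Mg 1451, N 2856, P 1907, B 2427.
Putting it together, IE_2: Mg < P < B < N < O.

Mg < P < B < N < O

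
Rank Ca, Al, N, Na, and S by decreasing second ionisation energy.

Consider each +1 ion: Ca⁺ still has 1 valence electron; Al⁺ still has 2 valence electrons; N⁺ still has 4 valence electrons; Na⁺ is the bare [Ne] core; S⁺ still has 5 valence electrons.
Breaking into a closed-shell core is much more expensive than removing a leftover valence electron — Na has the largest IE_2 here.
Valence configurations: Ca⁺ [Ar]4s¹, Al⁺ [Ne]3s², N⁺ [He]2s²2p², S⁺ [Ne]3s²3p³.
The numbers (kJ/mol): Ca 1145, Al 1817, N 2856, Na 4562, S 2252.
Overall IE_2 order: Ca < Al < S < N < Na.

Na > N > S > Al > Ca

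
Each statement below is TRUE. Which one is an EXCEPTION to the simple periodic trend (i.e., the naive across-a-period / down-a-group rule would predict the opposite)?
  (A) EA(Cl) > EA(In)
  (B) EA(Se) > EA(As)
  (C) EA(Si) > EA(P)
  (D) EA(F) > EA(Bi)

(C)

The general trend: electron affinity increases across a period and decreases down a group.
(A) Cl (period 3, group 17) vs In (period 5, group 13): the stated order agrees with the simple trend.
(B) Se (period 4, group 16) vs As (period 4, group 15): the stated order agrees with the simple trend.
(C) Si (period 3, group 14) vs P (period 3, group 15): the stated order contradicts the simple trend.
(D) F (period 2, group 17) vs Bi (period 6, group 15): the stated order agrees with the simple trend.
The exception is (C): adding an electron to P's half-filled 3p³ is unfavourable, so Si (3p²) has the more exothermic EA.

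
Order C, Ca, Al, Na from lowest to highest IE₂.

Ca < Al < C < Na

Consider each +1 ion: C⁺ still has 3 valence electrons; Ca⁺ still has 1 valence electron; Al⁺ still has 2 valence electrons; Na⁺ is the bare [Ne] core.
Breaking into a closed-shell core is much more expensive than removing a leftover valence electron — Na has the largest IE_2 here.
Valence configurations: C⁺ [He]2s²2p¹, Ca⁺ [Ar]4s¹, Al⁺ [Ne]3s².
Tabulated IE_2 (kJ/mol): C 2353, Ca 1145, Al 1817, Na 4562.
Overall IE_2 order: Ca < Al < C < Na.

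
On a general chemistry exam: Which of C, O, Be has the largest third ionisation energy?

IE_3 is the cost of taking one more electron from the +2 cation: C²⁺ still has 2 valence electrons; O²⁺ still has 4 valence electrons; Be²⁺ is the bare [He] core.
Pulling an electron out of a noble-gas core costs far more than removing a remaining valence electron, so Be sits at the high end of IE_3.
Valence configurations: C²⁺ [He]2s², O²⁺ [He]2s²2p².
Approximate IE_3 values (kJ/mol): C 4620, O 5300, Be 14849.
Putting it together, IE_3: C < O < Be.

Be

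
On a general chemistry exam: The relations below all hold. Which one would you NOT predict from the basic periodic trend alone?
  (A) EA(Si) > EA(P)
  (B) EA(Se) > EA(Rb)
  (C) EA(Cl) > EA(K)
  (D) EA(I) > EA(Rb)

(A)

The general trend: electron affinity increases across a period and decreases down a group.
(A) Si (period 3, group 14) vs P (period 3, group 15): the stated order contradicts the simple trend.
(B) Se (period 4, group 16) vs Rb (period 5, group 1): the stated order agrees with the simple trend.
(C) Cl (period 3, group 17) vs K (period 4, group 1): the stated order agrees with the simple trend.
(D) I (period 5, group 17) vs Rb (period 5, group 1): the stated order agrees with the simple trend.
The exception is (A): adding an electron to P's half-filled 3p³ is unfavourable, so Si (3p²) has the more exothermic EA.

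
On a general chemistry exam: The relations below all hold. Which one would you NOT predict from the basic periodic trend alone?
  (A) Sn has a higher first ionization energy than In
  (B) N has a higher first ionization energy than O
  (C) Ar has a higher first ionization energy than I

(B)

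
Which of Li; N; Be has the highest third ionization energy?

Be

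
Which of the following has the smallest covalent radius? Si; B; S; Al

Atomic radius shrinks across a period as nuclear charge pulls the same shell inward, and grows down a group as new shells are added.
These span different periods and groups, so the two trends combine.
S > B: period and group pull opposite ways; the down-group shift dominates (103 vs 85 pm).
Si > S: Si lies to the left of S in period 3, so the across-period effect alone puts Si larger.
Al > Si: Al lies to the left of Si in period 3, so the across-period effect alone puts Al larger.
Approximate values (pm): B 85, Al 126, Si 116, S 103.
The smallest covalent radius among these belongs to B.

B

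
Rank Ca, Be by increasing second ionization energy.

Ca, Be

The second ionization energy removes an electron from the +1 ion. For each element: Ca⁺ still has 1 valence electron; Be⁺ still has 1 valence electron.
All are still removing valence electrons, so compare the +1 ions as you would atoms: IE_2 generally rises across a period (higher Z_eff) and falls down a group (larger shell), subject to the usual subshell exceptions.
Valence configurations: Ca⁺ [Ar]4s¹, Be⁺ [He]2s¹.
Tabulated IE_2 (kJ/mol): Ca 1145, Be 1757.
Hence IE_2: Ca < Be.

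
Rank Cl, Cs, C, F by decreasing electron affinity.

Electron affinity generally becomes more exothermic across a period toward the halogens and less exothermic down a group.
These span different periods and groups, so the two trends combine.
C > Cs: both effects reinforce here, so C is clearly the higher of the two.
F > C: F lies to the right of C in period 2, so the across-period effect alone puts F higher.
Cl > F: this pair runs against the simple trend — see the exception note.
Note the exception: Cl has a higher electron affinity than F, contrary to the simple trend — F's small 2p subshell makes the incoming electron feel strong e⁻–e⁻ repulsion, so Cl actually releases more energy on gaining an electron.
For reference (kJ/mol): C 122, F 328, Cl 349, Cs 46.
So from highest to lowest: Cl > F > C > Cs.

Cl > F > C > Cs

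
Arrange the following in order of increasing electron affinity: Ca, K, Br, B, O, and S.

B is in period 2, group 13; O is in period 2, group 16; S is in period 3, group 16; K is in period 4, group 1; Ca is in period 4, group 2; Br is in period 4, group 17.
Atoms with high Z_eff and room in the valence shell (especially the halogens) have the most exothermic electron affinities.
These span different periods and groups, so the two trends combine.
B > Ca: relative to Ca, both the across-period and down-group shifts push B's electron affinity up.
K > B: this pair runs against the simple trend — see the exception note.
O > K: both effects reinforce here, so O is clearly the higher of the two.
S > O: this pair runs against the simple trend — see the exception note.
Br > S: period and group pull opposite ways; the across-period shift dominates (325 vs 200 kJ/mol).
Note the exception: K has a higher electron affinity than B, contrary to the simple trend — B's ns²np¹ configuration gives only a small electron affinity — the sparsely filled np subshell binds an added electron weakly.
Note the exception: S has a higher electron affinity than O, contrary to the simple trend — the compact 2p subshell of O repels the added electron more than S's larger 3p does.
Note the exception: K has a higher electron affinity than Ca, contrary to the simple trend — adding an electron to Ca (ns²) has to open a new, higher-energy np subshell, which is unfavourable.
Tabulated electron affinity (kJ/mol): B 27, O 141, S 200, K 48, Ca 2, Br 325.
So from lowest to highest: Ca < B < K < O < S < Br.

Ca, B, K, O, S, Br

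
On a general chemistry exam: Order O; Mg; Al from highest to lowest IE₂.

After 1 electron has been removed, what remains? O⁺ still has 5 valence electrons; Mg⁺ still has 1 valence electron; Al⁺ still has 2 valence electrons.
All are still removing valence electrons, so compare the +1 ions as you would atoms: IE_2 generally rises across a period (higher Z_eff) and falls down a group (larger shell), subject to the usual subshell exceptions.
Valence configurations: O⁺ [He]2s²2p³, Mg⁺ [Ne]3s¹, Al⁺ [Ne]3s².
Approximate IE_2 values (kJ/mol): O 3388, Mg 1451, Al 1817.
Overall IE_2 order: Mg < Al < O.

O, Al, Mg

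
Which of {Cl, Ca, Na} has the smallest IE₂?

Ca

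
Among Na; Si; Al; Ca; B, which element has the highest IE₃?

Na

Consider each +2 ion: Na²⁺ is already 1 electron into the core; Si²⁺ still has 2 valence electrons; Al²⁺ still has 1 valence electron; Ca²⁺ is the bare [Ar] core; B²⁺ still has 1 valence electron.
Pulling an electron out of a noble-gas core costs far more than removing a remaining valence electron, so Ca and Na sit at the high end of IE_3.
Valence configurations: Si²⁺ [Ne]3s², Al²⁺ [Ne]3s¹, B²⁺ [He]2s¹.
Tabulated IE_3 (kJ/mol): Na 6910, Si 3232, Al 2745, Ca 4912, B 3660.
Overall IE_3 order: Al < Si < B < Ca < Na.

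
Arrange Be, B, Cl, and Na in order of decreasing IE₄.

After 3 electrons have been removed, what remains? Be³⁺ is already 1 electron into the core; B³⁺ is the bare [He] core; Cl³⁺ still has 4 valence electrons; Na³⁺ is already 2 electrons into the core.
Breaking into a closed-shell core is much more expensive than removing a leftover valence electron — Na, Be and B have the largest IE_4 here.
Approximate IE_4 values (kJ/mol): Be 21007, B 25026, Cl 5159, Na 9543.
So the fourth ionization energies run Cl < Na < Be < B.

B > Be > Na > Cl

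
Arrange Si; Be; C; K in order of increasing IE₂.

Si, Be, C, K

The second ionization energy removes an electron from the +1 ion. For each element: Si⁺ still has 3 valence electrons; Be⁺ still has 1 valence electron; C⁺ still has 3 valence electrons; K⁺ is the bare [Ar] core.
Breaking into a closed-shell core is much more expensive than removing a leftover valence electron — K has the largest IE_2 here.
Valence configurations: Si⁺ [Ne]3s²3p¹, Be⁺ [He]2s¹, C⁺ [He]2s²2p¹.
The numbers (kJ/mol): Si 1577, Be 1757, C 2353, K 3052.
Putting it together, IE_2: Si < Be < C < K.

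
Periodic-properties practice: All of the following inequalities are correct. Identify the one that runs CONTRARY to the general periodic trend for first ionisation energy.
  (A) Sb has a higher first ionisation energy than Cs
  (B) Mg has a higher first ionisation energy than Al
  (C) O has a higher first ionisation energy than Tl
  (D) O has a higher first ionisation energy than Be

(B)

The general trend: first ionisation energy increases across a period and decreases down a group.
(A) Sb (period 5, group 15) vs Cs (period 6, group 1): the stated order agrees with the simple trend.
(B) Mg (period 3, group 2) vs Al (period 3, group 13): the stated order contradicts the simple trend.
(C) O (period 2, group 16) vs Tl (period 6, group 13): the stated order agrees with the simple trend.
(D) O (period 2, group 16) vs Be (period 2, group 2): the stated order agrees with the simple trend.
The exception is (B): Al's single 3p electron is easier to remove than one from Mg's filled 3s².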